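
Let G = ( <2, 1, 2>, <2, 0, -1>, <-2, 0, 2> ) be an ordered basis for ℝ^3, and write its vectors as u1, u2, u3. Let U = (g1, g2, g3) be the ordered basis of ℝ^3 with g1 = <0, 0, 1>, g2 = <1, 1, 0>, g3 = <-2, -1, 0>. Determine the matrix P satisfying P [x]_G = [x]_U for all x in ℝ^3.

[[2, -1, 2], [0, -2, 2], [-1, -2, 2]]

Let M have columns uj and N have columns gj. Then for every x, N [x]_U = x = M [x]_G, so P = N^(-1) M.
Since det N = 1, N^(-1) has integer entries; multiplying gives P = [[2, -1, 2], [0, -2, 2], [-1, -2, 2]].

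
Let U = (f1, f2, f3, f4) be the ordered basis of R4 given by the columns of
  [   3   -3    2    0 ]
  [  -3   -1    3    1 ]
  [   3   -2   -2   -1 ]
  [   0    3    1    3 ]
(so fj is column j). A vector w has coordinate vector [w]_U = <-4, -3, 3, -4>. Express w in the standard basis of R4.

<3, 20, -8, -18>

By definition w = -4f1 - 3f2 + 3f3 - 4f4.
Summing componentwise gives <3, 20, -8, -18>.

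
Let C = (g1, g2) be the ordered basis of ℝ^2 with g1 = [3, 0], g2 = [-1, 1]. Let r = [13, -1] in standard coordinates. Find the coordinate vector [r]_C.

[4, -1]

Write r = c_1 g1 + c_2 g2 and solve for the c_i.
System: 3c_1 - c_2 = 13, 0c_1 + c_2 = -1; solving gives c_1 = 4, c_2 = -1.
Check: 4g1 - g2 = [13, -1].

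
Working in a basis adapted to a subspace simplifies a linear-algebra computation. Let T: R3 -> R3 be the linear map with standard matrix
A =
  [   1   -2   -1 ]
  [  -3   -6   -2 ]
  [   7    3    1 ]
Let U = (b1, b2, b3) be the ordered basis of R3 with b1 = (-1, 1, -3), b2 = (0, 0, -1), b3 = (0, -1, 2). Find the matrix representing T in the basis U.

The j-th column of [T]_U is [T(bj)]_U.
T(b1) = A b1 = (0, 3, -7) = 0·b1 + b2 - 3b3, so column 1 is (0, 1, -3).
Repeating for b2, b3 and assembling the columns gives [[0, -1, 0], [1, -2, -3], [-3, -3, -2]].

[[0, -1, 0], [1, -2, -3], [-3, -3, -2]]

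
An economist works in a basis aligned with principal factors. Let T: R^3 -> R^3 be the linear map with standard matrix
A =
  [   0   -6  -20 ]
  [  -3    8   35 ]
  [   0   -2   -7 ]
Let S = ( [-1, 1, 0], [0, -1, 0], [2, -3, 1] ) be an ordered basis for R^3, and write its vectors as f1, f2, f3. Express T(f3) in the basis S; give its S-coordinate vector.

Compute T(f3) = A f3 = [-2, 5, -1] in standard coordinates.
Then write this in S-coordinates: solve for y in y_1 f1 + ... + y_3 f3 = [-2, 5, -1].
This gives y = [0, -2, -1], which is column 3 of [T]_S.

[0, -2, -1]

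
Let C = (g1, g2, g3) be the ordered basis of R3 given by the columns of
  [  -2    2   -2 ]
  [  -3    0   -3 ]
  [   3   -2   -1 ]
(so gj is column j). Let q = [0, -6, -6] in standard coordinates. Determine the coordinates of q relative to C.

[0, 2, 2]

Write q = c_1 g1 + ... + c_3 g3 and solve for the c_i.
Row-reducing the augmented matrix [M | q] gives c = (0, 2, 2).
Check: 0·g1 + 2g2 + 2g3 = [0, -6, -6].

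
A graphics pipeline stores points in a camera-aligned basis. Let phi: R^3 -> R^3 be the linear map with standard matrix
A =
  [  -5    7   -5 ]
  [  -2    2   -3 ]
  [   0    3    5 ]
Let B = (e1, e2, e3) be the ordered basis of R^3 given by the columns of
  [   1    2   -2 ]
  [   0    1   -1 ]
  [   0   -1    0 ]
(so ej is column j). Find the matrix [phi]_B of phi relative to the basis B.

[[-1, 0, -1], [0, 2, 3], [2, 1, 1]]

With P the matrix whose columns are e1, ..., e3, [phi]_B = P^(-1) A P.
Column by column: phi(e1) = A e1 = (-5, -2, 0); its B-coordinates (-1, 0, 2) give column 1.
Continuing for each basis vector yields [phi]_B = [[-1, 0, -1], [0, 2, 3], [2, 1, 1]].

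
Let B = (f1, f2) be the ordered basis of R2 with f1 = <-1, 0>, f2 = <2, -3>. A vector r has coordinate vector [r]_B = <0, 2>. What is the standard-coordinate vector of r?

The coordinates say r = 0·f1 + 2f2; adding the scaled basis vectors gives <4, -6>.

<4, -6>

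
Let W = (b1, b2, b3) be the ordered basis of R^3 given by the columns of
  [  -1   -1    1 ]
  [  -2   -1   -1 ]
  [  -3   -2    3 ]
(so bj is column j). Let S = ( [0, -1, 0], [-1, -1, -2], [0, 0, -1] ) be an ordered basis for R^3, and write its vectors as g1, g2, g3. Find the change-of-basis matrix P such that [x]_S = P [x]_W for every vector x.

Let M have columns bj and N have columns gj. Then for every x, N [x]_S = x = M [x]_W, so P = N^(-1) M.
Since det N = 1, N^(-1) has integer entries; multiplying gives P = [[1, 0, 2], [1, 1, -1], [1, 0, -1]].

[[1, 0, 2], [1, 1, -1], [1, 0, -1]]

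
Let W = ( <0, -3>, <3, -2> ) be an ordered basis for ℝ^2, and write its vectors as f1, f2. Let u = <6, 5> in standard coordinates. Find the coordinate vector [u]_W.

<-3, 2>

[u]_W is the unique c with M c = u, where M has columns f1, f2.
System: 0c_1 + 3c_2 = 6, -3c_1 - 2c_2 = 5; solving gives c_1 = -3, c_2 = 2.
Check: -3f1 + 2f2 = <6, 5>.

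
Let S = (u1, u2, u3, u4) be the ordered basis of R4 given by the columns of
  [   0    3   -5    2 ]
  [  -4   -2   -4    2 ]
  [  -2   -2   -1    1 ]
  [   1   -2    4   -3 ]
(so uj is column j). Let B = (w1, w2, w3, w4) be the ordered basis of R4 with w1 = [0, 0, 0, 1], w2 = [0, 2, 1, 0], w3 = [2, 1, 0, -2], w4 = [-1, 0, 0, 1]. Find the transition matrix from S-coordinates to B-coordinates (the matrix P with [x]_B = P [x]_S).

Column j of P is [uj]_B, since P maps S-coordinates to B-coordinates.
Expressing u1 in B: u1 = w1 - 2w2 + 0·w3 + 0·w4, so column 1 of P is [1, -2, 0, 0].
Doing the same for each uj gives P = [[1, 1, -1, -1], [-2, -2, -1, 1], [0, 2, -2, 0], [0, 1, 1, -2]].

[[1, 1, -1, -1], [-2, -2, -1, 1], [0, 2, -2, 0], [0, 1, 1, -2]]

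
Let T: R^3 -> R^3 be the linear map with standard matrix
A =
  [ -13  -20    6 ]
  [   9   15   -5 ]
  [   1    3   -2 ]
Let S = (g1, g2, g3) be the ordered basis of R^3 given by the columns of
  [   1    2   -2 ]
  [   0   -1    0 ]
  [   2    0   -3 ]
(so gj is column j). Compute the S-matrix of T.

Let P have columns g1, ..., g3. Then [T]_S = P^(-1) A P.
Here det P = -1, so P^(-1) is integer; computing A P first and then P^(-1)(A P) gives [[3, -2, 2], [1, -3, 3], [3, -1, 0]].

[[3, -2, 2], [1, -3, 3], [3, -1, 0]]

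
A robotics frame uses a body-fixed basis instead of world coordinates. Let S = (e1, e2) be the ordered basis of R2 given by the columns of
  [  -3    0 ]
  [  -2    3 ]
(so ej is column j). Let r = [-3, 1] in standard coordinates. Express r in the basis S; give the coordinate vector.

Write r = c_1 e1 + c_2 e2 and solve for the c_i.
System: -3c_1 + 0c_2 = -3, -2c_1 + 3c_2 = 1; solving gives c_1 = 1, c_2 = 1.
Check: e1 + e2 = [-3, 1].

[1, 1]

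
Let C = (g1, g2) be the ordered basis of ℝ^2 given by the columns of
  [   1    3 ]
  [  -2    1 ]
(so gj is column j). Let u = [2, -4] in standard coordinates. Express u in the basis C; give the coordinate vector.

[2, 0]

We seek scalars with c_1 g1 + c_2 g2 = u; equivalently solve M c = u where the columns of M are g1, g2.
System: c_1 + 3c_2 = 2, -2c_1 + c_2 = -4; solving gives c_1 = 2, c_2 = 0.
Check: 2g1 + 0·g2 = [2, -4].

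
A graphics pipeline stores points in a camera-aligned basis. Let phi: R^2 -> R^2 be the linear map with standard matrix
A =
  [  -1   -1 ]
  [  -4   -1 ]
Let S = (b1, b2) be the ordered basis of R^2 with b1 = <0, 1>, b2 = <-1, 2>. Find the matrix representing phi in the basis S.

[[-3, 0], [1, 1]]

The j-th column of [phi]_S is [phi(bj)]_S.
phi(b1) = A b1 = <-1, -1> = -3b1 + b2, so column 1 is <-3, 1>.
Repeating for b2 and assembling the columns gives [[-3, 0], [1, 1]].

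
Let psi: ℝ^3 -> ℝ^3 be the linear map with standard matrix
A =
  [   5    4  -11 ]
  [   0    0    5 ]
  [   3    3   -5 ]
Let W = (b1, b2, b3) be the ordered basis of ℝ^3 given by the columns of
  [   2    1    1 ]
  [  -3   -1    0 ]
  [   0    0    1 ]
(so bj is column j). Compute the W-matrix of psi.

[[-1, -1, -1], [3, 3, -2], [-3, 0, -2]]

With P the matrix whose columns are b1, ..., b3, [psi]_W = P^(-1) A P.
Column by column: psi(b1) = A b1 = (-2, 0, -3); its W-coordinates (-1, 3, -3) give column 1.
Continuing for each basis vector yields [psi]_W = [[-1, -1, -1], [3, 3, -2], [-3, 0, -2]].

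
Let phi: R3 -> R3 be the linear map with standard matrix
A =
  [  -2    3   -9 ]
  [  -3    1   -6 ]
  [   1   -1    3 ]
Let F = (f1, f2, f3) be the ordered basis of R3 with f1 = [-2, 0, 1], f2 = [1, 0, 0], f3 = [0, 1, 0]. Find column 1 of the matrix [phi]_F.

Column 1 of [phi]_F is the F-coordinate vector of phi(f1).
In standard coordinates phi(f1) = A f1 = [-5, 0, 1].
Converting to F: [-5, 0, 1] = f1 - 3f2 + 0·f3, so the coordinate vector is [1, -3, 0].

[1, -3, 0]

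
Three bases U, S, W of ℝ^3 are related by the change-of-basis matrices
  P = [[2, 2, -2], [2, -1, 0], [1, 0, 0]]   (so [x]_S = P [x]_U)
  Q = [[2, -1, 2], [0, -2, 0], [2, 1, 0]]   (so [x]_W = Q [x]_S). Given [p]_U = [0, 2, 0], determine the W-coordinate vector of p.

Apply P to get S-coordinates [4, -2, 0], then Q to get W-coordinates.
The result is [p]_W = [10, 4, 6].

[10, 4, 6]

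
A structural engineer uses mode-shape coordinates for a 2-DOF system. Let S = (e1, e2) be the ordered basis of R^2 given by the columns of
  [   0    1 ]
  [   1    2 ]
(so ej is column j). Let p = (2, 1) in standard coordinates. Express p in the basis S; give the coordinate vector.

Write p = c_1 e1 + c_2 e2 and solve for the c_i.
System: 0c_1 + c_2 = 2, c_1 + 2c_2 = 1; solving gives c_1 = -3, c_2 = 2.
Check: -3e1 + 2e2 = (2, 1).

(-3, 2)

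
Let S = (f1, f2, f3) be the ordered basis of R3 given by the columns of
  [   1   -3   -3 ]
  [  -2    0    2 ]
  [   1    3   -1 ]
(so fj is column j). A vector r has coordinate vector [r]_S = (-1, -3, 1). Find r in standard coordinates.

By definition r = -f1 - 3f2 + f3.
Summing componentwise gives (5, 4, -11).

(5, 4, -11)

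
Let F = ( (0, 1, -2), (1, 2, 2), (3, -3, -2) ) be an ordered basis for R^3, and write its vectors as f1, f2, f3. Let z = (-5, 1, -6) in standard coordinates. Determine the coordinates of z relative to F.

(2, -2, -1)

We seek scalars with c_1 f1 + ... + c_3 f3 = z; equivalently solve M c = z where the columns of M are f1, ..., f3.
Solving this 3x3 system gives c = (2, -2, -1).
Check: 2f1 - 2f2 - f3 = (-5, 1, -6).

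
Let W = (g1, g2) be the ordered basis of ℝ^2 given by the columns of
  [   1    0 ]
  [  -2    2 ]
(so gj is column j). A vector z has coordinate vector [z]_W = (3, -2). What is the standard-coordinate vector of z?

(3, -10)

z = M [z]_W, where M has columns g1, g2.
Carrying out the matrix-vector product, z = (3, -10).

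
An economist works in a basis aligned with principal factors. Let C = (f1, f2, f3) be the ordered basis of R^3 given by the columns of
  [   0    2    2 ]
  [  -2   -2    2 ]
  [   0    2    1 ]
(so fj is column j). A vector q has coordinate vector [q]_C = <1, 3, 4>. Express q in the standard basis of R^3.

q = M [q]_C, where M has columns f1, ..., f3.
Carrying out the matrix-vector product, q = <14, 0, 10>.

<14, 0, 10>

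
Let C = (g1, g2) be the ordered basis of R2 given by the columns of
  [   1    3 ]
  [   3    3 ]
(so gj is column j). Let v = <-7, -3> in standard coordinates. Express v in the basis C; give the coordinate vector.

<2, -3>

Write v = c_1 g1 + c_2 g2 and solve for the c_i.
System: c_1 + 3c_2 = -7, 3c_1 + 3c_2 = -3; solving gives c_1 = 2, c_2 = -3.
Check: 2g1 - 3g2 = <-7, -3>.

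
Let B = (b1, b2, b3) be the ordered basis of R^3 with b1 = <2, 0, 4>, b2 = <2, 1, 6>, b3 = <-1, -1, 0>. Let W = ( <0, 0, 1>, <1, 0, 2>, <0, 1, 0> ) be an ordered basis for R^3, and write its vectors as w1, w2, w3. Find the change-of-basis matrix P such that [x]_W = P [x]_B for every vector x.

Take x = bj: its B-coordinates are the j-th standard unit vector, so P e_j — column j of P — equals [bj]_W.
b1 = 0·w1 + 2w2 + 0·w3, giving column 1 = <0, 2, 0>; repeating for each j gives P = [[0, 2, 2], [2, 2, -1], [0, 1, -1]].

[[0, 2, 2], [2, 2, -1], [0, 1, -1]]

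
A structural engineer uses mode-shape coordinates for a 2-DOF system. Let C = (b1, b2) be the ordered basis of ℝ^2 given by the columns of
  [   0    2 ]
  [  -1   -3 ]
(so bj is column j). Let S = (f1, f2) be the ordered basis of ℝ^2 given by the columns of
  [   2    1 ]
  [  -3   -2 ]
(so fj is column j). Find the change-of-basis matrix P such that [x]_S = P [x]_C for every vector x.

[[-1, 1], [2, 0]]

Column j of P is [bj]_S, since P maps C-coordinates to S-coordinates.
Expressing b1 in S: b1 = -f1 + 2f2, so column 1 of P is <-1, 2>.
Doing the same for each bj gives P = [[-1, 1], [2, 0]].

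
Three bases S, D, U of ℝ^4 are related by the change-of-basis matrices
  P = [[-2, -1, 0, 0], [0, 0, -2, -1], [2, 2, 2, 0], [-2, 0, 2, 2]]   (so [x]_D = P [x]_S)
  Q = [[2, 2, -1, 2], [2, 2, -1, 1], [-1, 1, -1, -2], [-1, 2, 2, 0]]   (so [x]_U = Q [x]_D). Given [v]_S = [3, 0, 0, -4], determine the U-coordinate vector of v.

[-38, -24, 32, 26]

First [v]_D = P [v]_S = [-6, 4, 6, -14].
Then [v]_U = Q [v]_D = [-38, -24, 32, 26].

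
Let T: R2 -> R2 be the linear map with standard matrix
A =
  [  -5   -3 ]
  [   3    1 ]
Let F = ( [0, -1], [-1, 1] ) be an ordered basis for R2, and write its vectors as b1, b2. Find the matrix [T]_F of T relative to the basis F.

With P the matrix whose columns are b1, b2, [T]_F = P^(-1) A P.
Column by column: T(b1) = A b1 = [3, -1]; its F-coordinates [-2, -3] give column 1.
Continuing for each basis vector yields [T]_F = [[-2, 0], [-3, -2]].

[[-2, 0], [-3, -2]]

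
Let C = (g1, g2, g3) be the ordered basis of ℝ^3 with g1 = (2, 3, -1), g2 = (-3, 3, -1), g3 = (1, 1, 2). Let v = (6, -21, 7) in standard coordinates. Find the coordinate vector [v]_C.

(-3, -4, 0)

[v]_C is the unique c with M c = v, where M has columns g1, ..., g3.
Row-reducing the augmented matrix [M | v] gives c = (-3, -4, 0).
Check: -3g1 - 4g2 + 0·g3 = (6, -21, 7).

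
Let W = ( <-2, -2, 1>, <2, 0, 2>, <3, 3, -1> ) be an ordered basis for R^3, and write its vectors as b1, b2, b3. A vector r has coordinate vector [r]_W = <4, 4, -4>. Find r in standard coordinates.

r = M [r]_W, where M has columns b1, ..., b3.
Carrying out the matrix-vector product, r = <-12, -20, 16>.

<-12, -20, 16>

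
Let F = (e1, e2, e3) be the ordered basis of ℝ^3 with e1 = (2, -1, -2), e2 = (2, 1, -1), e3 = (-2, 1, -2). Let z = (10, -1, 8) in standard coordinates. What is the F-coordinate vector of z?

(-1, 2, -4)

Write z = c_1 e1 + ... + c_3 e3 and solve for the c_i.
Gaussian elimination on [M | z] yields c = (-1, 2, -4).
Check: -e1 + 2e2 - 4e3 = (10, -1, 8).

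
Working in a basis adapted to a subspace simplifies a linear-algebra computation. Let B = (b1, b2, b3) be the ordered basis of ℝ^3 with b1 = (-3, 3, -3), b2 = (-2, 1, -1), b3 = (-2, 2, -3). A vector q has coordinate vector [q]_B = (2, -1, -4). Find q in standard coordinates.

The coordinates say q = 2b1 - b2 - 4b3; adding the scaled basis vectors gives (4, -3, 7).

(4, -3, 7)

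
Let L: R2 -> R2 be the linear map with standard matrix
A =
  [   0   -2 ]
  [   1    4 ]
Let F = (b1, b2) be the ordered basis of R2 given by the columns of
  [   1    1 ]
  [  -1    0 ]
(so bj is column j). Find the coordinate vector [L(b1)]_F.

Column 1 of [L]_F is the F-coordinate vector of L(b1).
In standard coordinates L(b1) = A b1 = (2, -3).
Converting to F: (2, -3) = 3b1 - b2, so the coordinate vector is (3, -1).

(3, -1)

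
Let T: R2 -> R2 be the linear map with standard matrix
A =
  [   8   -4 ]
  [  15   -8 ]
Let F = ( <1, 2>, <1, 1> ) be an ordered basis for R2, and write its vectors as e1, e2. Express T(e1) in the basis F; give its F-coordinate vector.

<-1, 1>

Compute T(e1) = A e1 = <0, -1> in standard coordinates.
Then write this in F-coordinates: solve for y in y_1 e1 + y_2 e2 = <0, -1>.
This gives y = <-1, 1>, which is column 1 of [T]_F.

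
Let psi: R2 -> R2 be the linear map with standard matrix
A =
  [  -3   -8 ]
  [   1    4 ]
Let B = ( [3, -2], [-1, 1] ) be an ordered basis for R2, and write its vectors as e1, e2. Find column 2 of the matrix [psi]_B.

[-2, -1]

Compute psi(e2) = A e2 = [-5, 3] in standard coordinates.
Then write this in B-coordinates: solve for y in y_1 e1 + y_2 e2 = [-5, 3].
This gives y = [-2, -1], which is column 2 of [psi]_B.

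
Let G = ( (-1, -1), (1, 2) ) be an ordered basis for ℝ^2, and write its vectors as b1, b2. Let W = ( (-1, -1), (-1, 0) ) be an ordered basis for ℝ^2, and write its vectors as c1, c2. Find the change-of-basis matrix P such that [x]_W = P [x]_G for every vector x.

Let M have columns bj and N have columns cj. Then for every x, N [x]_W = x = M [x]_G, so P = N^(-1) M.
Since det N = -1, N^(-1) has integer entries; multiplying gives P = [[1, -2], [0, 1]].

[[1, -2], [0, 1]]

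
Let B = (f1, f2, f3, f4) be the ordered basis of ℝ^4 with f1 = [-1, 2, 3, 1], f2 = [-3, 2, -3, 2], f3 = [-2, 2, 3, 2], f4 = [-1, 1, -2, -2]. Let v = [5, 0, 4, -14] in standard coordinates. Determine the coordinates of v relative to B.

[2, -3, -1, 4]

Write v = c_1 f1 + ... + c_4 f4 and solve for the c_i.
Row-reducing the augmented matrix [M | v] gives c = (2, -3, -1, 4).
Check: 2f1 - 3f2 - f3 + 4f4 = [5, 0, 4, -14].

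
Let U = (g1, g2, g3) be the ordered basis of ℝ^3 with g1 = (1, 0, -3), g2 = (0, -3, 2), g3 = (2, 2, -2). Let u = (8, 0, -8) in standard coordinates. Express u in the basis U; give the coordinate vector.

We seek scalars with c_1 g1 + ... + c_3 g3 = u; equivalently solve M c = u where the columns of M are g1, ..., g3.
Row-reducing the augmented matrix [M | u] gives c = (2, 2, 3).
Check: 2g1 + 2g2 + 3g3 = (8, 0, -8).

(2, 2, 3)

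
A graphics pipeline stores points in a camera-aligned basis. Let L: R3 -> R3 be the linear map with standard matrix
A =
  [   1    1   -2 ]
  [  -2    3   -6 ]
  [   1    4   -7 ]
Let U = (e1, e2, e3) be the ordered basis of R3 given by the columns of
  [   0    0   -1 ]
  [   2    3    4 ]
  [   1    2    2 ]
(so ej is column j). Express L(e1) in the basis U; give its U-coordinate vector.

<-3, 2, 0>

Compute L(e1) = A e1 = <0, 0, 1> in standard coordinates.
Then write this in U-coordinates: solve for y in y_1 e1 + ... + y_3 e3 = <0, 0, 1>.
This gives y = <-3, 2, 0>, which is column 1 of [L]_U.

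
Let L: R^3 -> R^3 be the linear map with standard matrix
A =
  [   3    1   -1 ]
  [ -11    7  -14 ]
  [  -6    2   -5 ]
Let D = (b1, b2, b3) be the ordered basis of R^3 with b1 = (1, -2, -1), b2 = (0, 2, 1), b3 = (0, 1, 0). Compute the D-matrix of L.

The j-th column of [L]_D is [L(bj)]_D.
L(b1) = A b1 = (2, -11, -5) = 2b1 - 3b2 - b3, so column 1 is (2, -3, -1).
Repeating for b2, b3 and assembling the columns gives [[2, 1, 1], [-3, 0, 3], [-1, 2, 3]].

[[2, 1, 1], [-3, 0, 3], [-1, 2, 3]]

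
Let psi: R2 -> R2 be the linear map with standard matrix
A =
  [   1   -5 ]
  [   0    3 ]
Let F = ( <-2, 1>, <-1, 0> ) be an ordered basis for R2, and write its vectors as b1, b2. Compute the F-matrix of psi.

Let P have columns b1, b2. Then [psi]_F = P^(-1) A P.
Here det P = 1, so P^(-1) is integer; computing A P first and then P^(-1)(A P) gives [[3, 0], [1, 1]].

[[3, 0], [1, 1]]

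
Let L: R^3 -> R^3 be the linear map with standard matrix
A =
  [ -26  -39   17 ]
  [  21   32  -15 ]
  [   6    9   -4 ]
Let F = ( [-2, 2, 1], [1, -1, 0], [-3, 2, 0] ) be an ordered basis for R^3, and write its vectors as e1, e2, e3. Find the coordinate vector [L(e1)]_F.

Column 1 of [L]_F is the F-coordinate vector of L(e1).
In standard coordinates L(e1) = A e1 = [-9, 7, 2].
Converting to F: [-9, 7, 2] = 2e1 + e2 + 2e3, so the coordinate vector is [2, 1, 2].

[2, 1, 2]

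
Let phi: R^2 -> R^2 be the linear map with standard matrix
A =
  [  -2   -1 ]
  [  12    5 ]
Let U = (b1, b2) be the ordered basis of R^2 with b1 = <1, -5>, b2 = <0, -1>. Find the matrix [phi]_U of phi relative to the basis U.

[[3, 1], [-2, 0]]

Let P have columns b1, b2. Then [phi]_U = P^(-1) A P.
Here det P = -1, so P^(-1) is integer; computing A P first and then P^(-1)(A P) gives [[3, 1], [-2, 0]].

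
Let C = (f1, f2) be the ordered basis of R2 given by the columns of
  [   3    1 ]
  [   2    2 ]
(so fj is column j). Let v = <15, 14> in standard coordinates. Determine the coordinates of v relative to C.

<4, 3>

We seek scalars with c_1 f1 + c_2 f2 = v; equivalently solve M c = v where the columns of M are f1, f2.
System: 3c_1 + c_2 = 15, 2c_1 + 2c_2 = 14; solving gives c_1 = 4, c_2 = 3.
Check: 4f1 + 3f2 = <15, 14>.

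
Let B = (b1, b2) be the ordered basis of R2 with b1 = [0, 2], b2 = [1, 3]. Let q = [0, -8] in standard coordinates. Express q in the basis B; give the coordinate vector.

[-4, 0]

We seek scalars with c_1 b1 + c_2 b2 = q; equivalently solve M c = q where the columns of M are b1, b2.
System: 0c_1 + c_2 = 0, 2c_1 + 3c_2 = -8; solving gives c_1 = -4, c_2 = 0.
Check: -4b1 + 0·b2 = [0, -8].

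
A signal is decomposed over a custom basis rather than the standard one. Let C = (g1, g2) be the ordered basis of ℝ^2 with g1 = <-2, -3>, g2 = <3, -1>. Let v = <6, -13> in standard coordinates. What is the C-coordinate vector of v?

<3, 4>

Write v = c_1 g1 + c_2 g2 and solve for the c_i.
System: -2c_1 + 3c_2 = 6, -3c_1 - c_2 = -13; solving gives c_1 = 3, c_2 = 4.
Check: 3g1 + 4g2 = <6, -13>.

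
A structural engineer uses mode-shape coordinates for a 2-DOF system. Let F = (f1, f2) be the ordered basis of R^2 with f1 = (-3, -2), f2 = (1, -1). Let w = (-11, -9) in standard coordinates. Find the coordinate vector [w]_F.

(4, 1)

Write w = c_1 f1 + c_2 f2 and solve for the c_i.
System: -3c_1 + c_2 = -11, -2c_1 - c_2 = -9; solving gives c_1 = 4, c_2 = 1.
Check: 4f1 + f2 = (-11, -9).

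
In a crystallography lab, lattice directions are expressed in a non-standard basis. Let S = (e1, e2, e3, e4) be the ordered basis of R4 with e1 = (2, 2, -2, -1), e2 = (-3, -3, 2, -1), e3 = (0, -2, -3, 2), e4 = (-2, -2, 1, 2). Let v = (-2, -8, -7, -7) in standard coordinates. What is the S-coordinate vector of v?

(1, 4, 3, -4)

Write v = c_1 e1 + ... + c_4 e4 and solve for the c_i.
Row-reducing the augmented matrix [M | v] gives c = (1, 4, 3, -4).
Check: e1 + 4e2 + 3e3 - 4e4 = (-2, -8, -7, -7).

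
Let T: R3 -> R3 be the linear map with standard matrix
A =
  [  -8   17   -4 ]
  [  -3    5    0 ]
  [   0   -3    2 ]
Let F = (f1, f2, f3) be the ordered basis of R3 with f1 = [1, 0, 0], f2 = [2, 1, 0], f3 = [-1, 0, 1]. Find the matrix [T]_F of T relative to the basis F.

With P the matrix whose columns are f1, ..., f3, [T]_F = P^(-1) A P.
Column by column: T(f1) = A f1 = [-8, -3, 0]; its F-coordinates [-2, -3, 0] give column 1.
Continuing for each basis vector yields [T]_F = [[-2, 0, 0], [-3, -1, 3], [0, -3, 2]].

[[-2, 0, 0], [-3, -1, 3], [0, -3, 2]]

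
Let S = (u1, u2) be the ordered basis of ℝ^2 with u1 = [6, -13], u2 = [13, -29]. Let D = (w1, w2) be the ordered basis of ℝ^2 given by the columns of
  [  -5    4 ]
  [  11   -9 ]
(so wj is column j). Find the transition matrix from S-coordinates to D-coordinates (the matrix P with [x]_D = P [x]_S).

[[-2, -1], [-1, 2]]

Column j of P is [uj]_D, since P maps S-coordinates to D-coordinates.
Expressing u1 in D: u1 = -2w1 - w2, so column 1 of P is [-2, -1].
Doing the same for each uj gives P = [[-2, -1], [-1, 2]].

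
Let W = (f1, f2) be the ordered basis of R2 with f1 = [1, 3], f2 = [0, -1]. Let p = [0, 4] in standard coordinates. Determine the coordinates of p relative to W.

[p]_W is the unique c with M c = p, where M has columns f1, f2.
System: c_1 + 0c_2 = 0, 3c_1 - c_2 = 4; solving gives c_1 = 0, c_2 = -4.
Check: 0·f1 - 4f2 = [0, 4].

[0, -4]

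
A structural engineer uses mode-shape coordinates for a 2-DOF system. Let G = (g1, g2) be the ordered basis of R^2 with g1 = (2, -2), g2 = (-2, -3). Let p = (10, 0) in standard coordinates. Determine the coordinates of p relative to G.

(3, -2)

We seek scalars with c_1 g1 + c_2 g2 = p; equivalently solve M c = p where the columns of M are g1, g2.
System: 2c_1 - 2c_2 = 10, -2c_1 - 3c_2 = 0; solving gives c_1 = 3, c_2 = -2.
Check: 3g1 - 2g2 = (10, 0).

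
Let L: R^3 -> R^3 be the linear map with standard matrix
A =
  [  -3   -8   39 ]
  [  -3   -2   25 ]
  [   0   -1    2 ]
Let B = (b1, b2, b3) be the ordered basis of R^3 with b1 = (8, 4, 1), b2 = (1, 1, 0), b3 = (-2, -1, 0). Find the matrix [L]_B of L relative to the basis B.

The j-th column of [L]_B is [L(bj)]_B.
L(b1) = A b1 = (-17, -7, -2) = -2b1 + 3b2 + 2b3, so column 1 is (-2, 3, 2).
Repeating for b2, b3 and assembling the columns gives [[-2, -1, 1], [3, 1, 2], [2, 2, -2]].

[[-2, -1, 1], [3, 1, 2], [2, 2, -2]]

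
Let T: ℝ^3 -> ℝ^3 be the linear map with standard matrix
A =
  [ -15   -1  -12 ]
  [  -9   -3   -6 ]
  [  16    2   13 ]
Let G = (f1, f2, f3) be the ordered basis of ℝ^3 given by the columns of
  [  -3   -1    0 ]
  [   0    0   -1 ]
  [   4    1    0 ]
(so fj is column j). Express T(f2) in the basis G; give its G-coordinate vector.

<0, -3, -3>

Compute T(f2) = A f2 = <3, 3, -3> in standard coordinates.
Then write this in G-coordinates: solve for y in y_1 f1 + ... + y_3 f3 = <3, 3, -3>.
This gives y = <0, -3, -3>, which is column 2 of [T]_G.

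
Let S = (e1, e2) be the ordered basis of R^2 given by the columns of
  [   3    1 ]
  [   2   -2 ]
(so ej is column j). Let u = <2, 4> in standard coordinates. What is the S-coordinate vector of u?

We seek scalars with c_1 e1 + c_2 e2 = u; equivalently solve M c = u where the columns of M are e1, e2.
System: 3c_1 + c_2 = 2, 2c_1 - 2c_2 = 4; solving gives c_1 = 1, c_2 = -1.
Check: e1 - e2 = <2, 4>.

<1, -1>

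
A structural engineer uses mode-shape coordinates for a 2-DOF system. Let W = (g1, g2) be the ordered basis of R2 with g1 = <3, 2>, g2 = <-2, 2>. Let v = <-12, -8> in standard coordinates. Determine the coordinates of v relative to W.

Write v = c_1 g1 + c_2 g2 and solve for the c_i.
System: 3c_1 - 2c_2 = -12, 2c_1 + 2c_2 = -8; solving gives c_1 = -4, c_2 = 0.
Check: -4g1 + 0·g2 = <-12, -8>.

<-4, 0>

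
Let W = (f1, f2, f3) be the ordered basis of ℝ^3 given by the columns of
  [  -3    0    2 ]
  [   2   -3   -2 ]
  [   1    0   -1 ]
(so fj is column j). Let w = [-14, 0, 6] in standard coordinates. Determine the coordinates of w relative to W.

[2, 4, -4]

Write w = c_1 f1 + ... + c_3 f3 and solve for the c_i.
Row-reducing the augmented matrix [M | w] gives c = (2, 4, -4).
Check: 2f1 + 4f2 - 4f3 = [-14, 0, 6].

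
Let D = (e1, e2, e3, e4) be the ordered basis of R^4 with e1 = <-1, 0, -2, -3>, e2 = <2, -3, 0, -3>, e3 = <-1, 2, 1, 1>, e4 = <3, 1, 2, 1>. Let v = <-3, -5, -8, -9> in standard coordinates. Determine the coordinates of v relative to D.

<2, 0, -2, -1>

Write v = c_1 e1 + ... + c_4 e4 and solve for the c_i.
Gaussian elimination on [M | v] yields c = (2, 0, -2, -1).
Check: 2e1 + 0·e2 - 2e3 - e4 = <-3, -5, -8, -9>.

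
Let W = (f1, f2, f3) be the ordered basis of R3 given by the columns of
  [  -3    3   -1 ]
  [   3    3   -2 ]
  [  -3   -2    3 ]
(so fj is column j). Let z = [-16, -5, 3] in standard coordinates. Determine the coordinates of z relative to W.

[2, -3, 1]

We seek scalars with c_1 f1 + ... + c_3 f3 = z; equivalently solve M c = z where the columns of M are f1, ..., f3.
Gaussian elimination on [M | z] yields c = (2, -3, 1).
Check: 2f1 - 3f2 + f3 = [-16, -5, 3].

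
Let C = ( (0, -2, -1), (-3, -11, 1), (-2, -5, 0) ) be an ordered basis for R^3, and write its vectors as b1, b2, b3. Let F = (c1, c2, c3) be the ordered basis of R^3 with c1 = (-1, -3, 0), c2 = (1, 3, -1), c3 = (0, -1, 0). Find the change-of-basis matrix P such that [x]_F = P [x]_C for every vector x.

Take x = bj: its C-coordinates are the j-th standard unit vector, so P e_j — column j of P — equals [bj]_F.
b1 = c1 + c2 + 2c3, giving column 1 = (1, 1, 2); repeating for each j gives P = [[1, 2, 2], [1, -1, 0], [2, 2, -1]].

[[1, 2, 2], [1, -1, 0], [2, 2, -1]]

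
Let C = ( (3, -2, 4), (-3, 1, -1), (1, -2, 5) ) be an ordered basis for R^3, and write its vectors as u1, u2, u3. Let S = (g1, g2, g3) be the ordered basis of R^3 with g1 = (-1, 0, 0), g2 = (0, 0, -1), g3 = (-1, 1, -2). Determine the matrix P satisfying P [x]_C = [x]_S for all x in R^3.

[[-1, 2, 1], [0, -1, -1], [-2, 1, -2]]

Column j of P is [uj]_S, since P maps C-coordinates to S-coordinates.
Expressing u1 in S: u1 = -g1 + 0·g2 - 2g3, so column 1 of P is (-1, 0, -2).
Doing the same for each uj gives P = [[-1, 2, 1], [0, -1, -1], [-2, 1, -2]].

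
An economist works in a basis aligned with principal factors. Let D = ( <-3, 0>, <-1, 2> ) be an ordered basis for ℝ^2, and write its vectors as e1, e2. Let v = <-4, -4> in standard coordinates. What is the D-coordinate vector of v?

<2, -2>

We seek scalars with c_1 e1 + c_2 e2 = v; equivalently solve M c = v where the columns of M are e1, e2.
System: -3c_1 - c_2 = -4, 0c_1 + 2c_2 = -4; solving gives c_1 = 2, c_2 = -2.
Check: 2e1 - 2e2 = <-4, -4>.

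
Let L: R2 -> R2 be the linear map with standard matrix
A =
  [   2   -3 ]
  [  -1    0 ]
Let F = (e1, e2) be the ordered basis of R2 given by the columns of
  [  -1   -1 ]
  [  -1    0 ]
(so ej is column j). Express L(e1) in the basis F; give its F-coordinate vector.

Compute L(e1) = A e1 = <1, 1> in standard coordinates.
Then write this in F-coordinates: solve for y in y_1 e1 + y_2 e2 = <1, 1>.
This gives y = <-1, 0>, which is column 1 of [L]_F.

<-1, 0>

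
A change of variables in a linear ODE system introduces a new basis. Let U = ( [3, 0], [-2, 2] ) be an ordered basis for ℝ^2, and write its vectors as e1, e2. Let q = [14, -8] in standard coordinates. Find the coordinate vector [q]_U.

[q]_U is the unique c with M c = q, where M has columns e1, e2.
System: 3c_1 - 2c_2 = 14, 0c_1 + 2c_2 = -8; solving gives c_1 = 2, c_2 = -4.
Check: 2e1 - 4e2 = [14, -8].

[2, -4]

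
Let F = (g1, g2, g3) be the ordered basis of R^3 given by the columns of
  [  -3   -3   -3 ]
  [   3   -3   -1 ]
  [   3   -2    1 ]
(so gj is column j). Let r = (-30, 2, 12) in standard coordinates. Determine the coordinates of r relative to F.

(4, 2, 4)

We seek scalars with c_1 g1 + ... + c_3 g3 = r; equivalently solve M c = r where the columns of M are g1, ..., g3.
Gaussian elimination on [M | r] yields c = (4, 2, 4).
Check: 4g1 + 2g2 + 4g3 = (-30, 2, 12).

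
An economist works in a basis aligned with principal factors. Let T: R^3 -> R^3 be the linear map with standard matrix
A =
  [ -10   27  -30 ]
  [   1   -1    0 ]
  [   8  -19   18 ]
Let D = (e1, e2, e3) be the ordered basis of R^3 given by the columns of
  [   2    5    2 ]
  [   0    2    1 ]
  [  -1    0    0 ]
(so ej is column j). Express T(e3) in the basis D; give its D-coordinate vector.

<3, -1, 3>

Compute T(e3) = A e3 = <7, 1, -3> in standard coordinates.
Then write this in D-coordinates: solve for y in y_1 e1 + ... + y_3 e3 = <7, 1, -3>.
This gives y = <3, -1, 3>, which is column 3 of [T]_D.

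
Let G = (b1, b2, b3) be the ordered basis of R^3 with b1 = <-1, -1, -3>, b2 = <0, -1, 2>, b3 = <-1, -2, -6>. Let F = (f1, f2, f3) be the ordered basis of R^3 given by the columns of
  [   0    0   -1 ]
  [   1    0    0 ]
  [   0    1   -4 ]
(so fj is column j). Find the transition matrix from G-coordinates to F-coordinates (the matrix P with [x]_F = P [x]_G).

Let M have columns bj and N have columns fj. Then for every x, N [x]_F = x = M [x]_G, so P = N^(-1) M.
Since det N = -1, N^(-1) has integer entries; multiplying gives P = [[-1, -1, -2], [1, 2, -2], [1, 0, 1]].

[[-1, -1, -2], [1, 2, -2], [1, 0, 1]]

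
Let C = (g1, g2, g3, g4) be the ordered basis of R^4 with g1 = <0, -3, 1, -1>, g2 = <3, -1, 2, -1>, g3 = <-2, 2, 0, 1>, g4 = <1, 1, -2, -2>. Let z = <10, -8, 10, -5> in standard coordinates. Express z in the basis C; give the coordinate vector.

<2, 4, 1, 0>

Write z = c_1 g1 + ... + c_4 g4 and solve for the c_i.
Row-reducing the augmented matrix [M | z] gives c = (2, 4, 1, 0).
Check: 2g1 + 4g2 + g3 + 0·g4 = <10, -8, 10, -5>.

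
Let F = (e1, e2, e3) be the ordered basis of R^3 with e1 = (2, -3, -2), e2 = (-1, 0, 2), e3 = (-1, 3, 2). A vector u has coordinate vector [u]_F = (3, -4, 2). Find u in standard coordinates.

(8, -3, -10)

By definition u = 3e1 - 4e2 + 2e3.
Summing componentwise gives (8, -3, -10).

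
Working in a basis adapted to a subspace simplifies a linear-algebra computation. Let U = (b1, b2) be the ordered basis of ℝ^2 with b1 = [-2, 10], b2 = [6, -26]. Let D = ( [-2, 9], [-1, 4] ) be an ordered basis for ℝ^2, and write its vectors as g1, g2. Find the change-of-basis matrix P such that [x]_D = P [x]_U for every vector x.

[[2, -2], [-2, -2]]

Column j of P is [bj]_D, since P maps U-coordinates to D-coordinates.
Expressing b1 in D: b1 = 2g1 - 2g2, so column 1 of P is [2, -2].
Doing the same for each bj gives P = [[2, -2], [-2, -2]].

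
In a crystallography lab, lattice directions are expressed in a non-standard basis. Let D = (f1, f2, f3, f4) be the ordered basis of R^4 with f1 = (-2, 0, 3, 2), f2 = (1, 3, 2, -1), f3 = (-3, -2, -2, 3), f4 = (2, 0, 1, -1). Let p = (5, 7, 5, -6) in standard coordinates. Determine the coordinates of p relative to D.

[p]_D is the unique c with M c = p, where M has columns f1, ..., f4.
Solving this 4x4 system gives c = (0, 1, -2, -1).
Check: 0·f1 + f2 - 2f3 - f4 = (5, 7, 5, -6).

(0, 1, -2, -1)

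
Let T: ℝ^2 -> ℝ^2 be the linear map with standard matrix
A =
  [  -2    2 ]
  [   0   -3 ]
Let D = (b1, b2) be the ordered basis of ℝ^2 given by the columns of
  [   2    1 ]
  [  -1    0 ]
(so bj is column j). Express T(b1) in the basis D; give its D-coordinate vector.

Compute T(b1) = A b1 = <-6, 3> in standard coordinates.
Then write this in D-coordinates: solve for y in y_1 b1 + y_2 b2 = <-6, 3>.
This gives y = <-3, 0>, which is column 1 of [T]_D.

<-3, 0>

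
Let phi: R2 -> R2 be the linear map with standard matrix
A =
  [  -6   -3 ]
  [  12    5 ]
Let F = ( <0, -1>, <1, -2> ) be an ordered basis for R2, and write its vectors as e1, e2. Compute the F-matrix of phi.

[[-1, -2], [3, 0]]

The j-th column of [phi]_F is [phi(ej)]_F.
phi(e1) = A e1 = <3, -5> = -e1 + 3e2, so column 1 is <-1, 3>.
Repeating for e2 and assembling the columns gives [[-1, -2], [3, 0]].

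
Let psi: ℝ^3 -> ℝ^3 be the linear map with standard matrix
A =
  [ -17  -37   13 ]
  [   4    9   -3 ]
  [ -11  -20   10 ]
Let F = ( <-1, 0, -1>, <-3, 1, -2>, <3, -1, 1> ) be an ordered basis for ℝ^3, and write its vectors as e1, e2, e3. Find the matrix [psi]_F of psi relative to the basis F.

[[-1, 3, 1], [1, 1, 2], [2, -2, 2]]

The j-th column of [psi]_F is [psi(ej)]_F.
psi(e1) = A e1 = <4, -1, 1> = -e1 + e2 + 2e3, so column 1 is <-1, 1, 2>.
Repeating for e2, e3 and assembling the columns gives [[-1, 3, 1], [1, 1, 2], [2, -2, 2]].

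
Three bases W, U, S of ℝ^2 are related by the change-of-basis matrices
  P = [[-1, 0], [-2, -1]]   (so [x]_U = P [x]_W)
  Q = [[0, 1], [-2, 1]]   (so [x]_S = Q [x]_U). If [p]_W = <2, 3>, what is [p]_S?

Apply P to get U-coordinates <-2, -7>, then Q to get S-coordinates.
The result is [p]_S = <-7, -3>.

<-7, -3>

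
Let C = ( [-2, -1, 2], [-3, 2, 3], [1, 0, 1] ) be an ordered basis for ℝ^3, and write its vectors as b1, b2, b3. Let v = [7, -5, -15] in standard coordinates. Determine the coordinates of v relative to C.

Write v = c_1 b1 + ... + c_3 b3 and solve for the c_i.
Gaussian elimination on [M | v] yields c = (-1, -3, -4).
Check: -b1 - 3b2 - 4b3 = [7, -5, -15].

[-1, -3, -4]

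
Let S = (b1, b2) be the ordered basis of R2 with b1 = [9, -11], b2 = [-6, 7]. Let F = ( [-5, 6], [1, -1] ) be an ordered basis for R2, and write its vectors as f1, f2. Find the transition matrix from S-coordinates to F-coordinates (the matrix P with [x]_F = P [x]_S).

Let M have columns bj and N have columns fj. Then for every x, N [x]_F = x = M [x]_S, so P = N^(-1) M.
Since det N = -1, N^(-1) has integer entries; multiplying gives P = [[-2, 1], [-1, -1]].

[[-2, 1], [-1, -1]]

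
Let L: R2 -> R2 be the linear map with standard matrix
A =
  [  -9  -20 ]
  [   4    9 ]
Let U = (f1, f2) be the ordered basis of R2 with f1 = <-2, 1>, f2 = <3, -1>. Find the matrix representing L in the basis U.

The j-th column of [L]_U is [L(fj)]_U.
L(f1) = A f1 = <-2, 1> = f1 + 0·f2, so column 1 is <1, 0>.
Repeating for f2 and assembling the columns gives [[1, 2], [0, -1]].

[[1, 2], [0, -1]]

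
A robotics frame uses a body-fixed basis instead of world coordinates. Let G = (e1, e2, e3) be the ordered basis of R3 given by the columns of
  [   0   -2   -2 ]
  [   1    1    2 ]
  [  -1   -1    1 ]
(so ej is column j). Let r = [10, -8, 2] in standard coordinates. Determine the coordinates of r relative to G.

[-1, -3, -2]

Write r = c_1 e1 + ... + c_3 e3 and solve for the c_i.
Gaussian elimination on [M | r] yields c = (-1, -3, -2).
Check: -e1 - 3e2 - 2e3 = [10, -8, 2].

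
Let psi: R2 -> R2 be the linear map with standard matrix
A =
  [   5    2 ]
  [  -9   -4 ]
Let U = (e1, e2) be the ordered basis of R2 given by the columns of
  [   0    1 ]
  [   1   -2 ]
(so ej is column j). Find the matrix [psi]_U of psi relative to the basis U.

[[0, 1], [2, 1]]

With P the matrix whose columns are e1, e2, [psi]_U = P^(-1) A P.
Column by column: psi(e1) = A e1 = (2, -4); its U-coordinates (0, 2) give column 1.
Continuing for each basis vector yields [psi]_U = [[0, 1], [2, 1]].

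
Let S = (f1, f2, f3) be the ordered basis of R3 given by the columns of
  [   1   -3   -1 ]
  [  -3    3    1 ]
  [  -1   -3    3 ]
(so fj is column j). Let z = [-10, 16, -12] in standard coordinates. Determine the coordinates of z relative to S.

[-3, 3, -2]

Write z = c_1 f1 + ... + c_3 f3 and solve for the c_i.
Solving this 3x3 system gives c = (-3, 3, -2).
Check: -3f1 + 3f2 - 2f3 = [-10, 16, -12].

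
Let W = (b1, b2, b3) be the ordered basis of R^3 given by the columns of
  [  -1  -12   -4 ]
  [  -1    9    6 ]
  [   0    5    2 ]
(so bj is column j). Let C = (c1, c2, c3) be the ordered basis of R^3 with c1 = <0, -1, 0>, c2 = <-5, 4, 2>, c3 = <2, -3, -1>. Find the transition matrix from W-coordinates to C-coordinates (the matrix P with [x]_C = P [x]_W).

Column j of P is [bj]_C, since P maps W-coordinates to C-coordinates.
Expressing b1 in C: b1 = -c1 + c2 + 2c3, so column 1 of P is <-1, 1, 2>.
Doing the same for each bj gives P = [[-1, 2, 0], [1, 2, 0], [2, -1, -2]].

[[-1, 2, 0], [1, 2, 0], [2, -1, -2]]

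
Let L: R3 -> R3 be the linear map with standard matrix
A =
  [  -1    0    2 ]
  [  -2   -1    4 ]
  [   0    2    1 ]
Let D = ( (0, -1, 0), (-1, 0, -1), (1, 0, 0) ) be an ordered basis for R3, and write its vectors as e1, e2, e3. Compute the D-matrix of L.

The j-th column of [L]_D is [L(ej)]_D.
L(e1) = A e1 = (0, 1, -2) = -e1 + 2e2 + 2e3, so column 1 is (-1, 2, 2).
Repeating for e2, e3 and assembling the columns gives [[-1, 2, 2], [2, 1, 0], [2, 0, -1]].

[[-1, 2, 2], [2, 1, 0], [2, 0, -1]]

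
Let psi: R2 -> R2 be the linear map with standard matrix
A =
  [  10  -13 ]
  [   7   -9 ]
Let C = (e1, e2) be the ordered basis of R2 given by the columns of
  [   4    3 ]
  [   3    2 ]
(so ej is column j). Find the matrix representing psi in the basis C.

Let P have columns e1, e2. Then [psi]_C = P^(-1) A P.
Here det P = -1, so P^(-1) is integer; computing A P first and then P^(-1)(A P) gives [[1, 1], [-1, 0]].

[[1, 1], [-1, 0]]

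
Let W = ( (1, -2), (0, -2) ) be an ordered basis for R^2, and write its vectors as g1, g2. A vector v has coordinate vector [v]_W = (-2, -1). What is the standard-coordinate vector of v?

v = M [v]_W, where M has columns g1, g2.
Carrying out the matrix-vector product, v = (-2, 6).

(-2, 6)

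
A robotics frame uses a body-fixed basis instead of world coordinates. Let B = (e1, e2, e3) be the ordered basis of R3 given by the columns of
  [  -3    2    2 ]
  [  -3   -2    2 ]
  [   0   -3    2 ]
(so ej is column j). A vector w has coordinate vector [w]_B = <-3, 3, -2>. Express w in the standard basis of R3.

The coordinates say w = -3e1 + 3e2 - 2e3; adding the scaled basis vectors gives <11, -1, -13>.

<11, -1, -13>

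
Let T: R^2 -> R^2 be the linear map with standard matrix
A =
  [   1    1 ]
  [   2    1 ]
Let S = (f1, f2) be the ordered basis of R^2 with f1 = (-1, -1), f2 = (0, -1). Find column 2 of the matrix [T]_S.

(1, 0)

Column 2 of [T]_S is the S-coordinate vector of T(f2).
In standard coordinates T(f2) = A f2 = (-1, -1).
Converting to S: (-1, -1) = f1 + 0·f2, so the coordinate vector is (1, 0).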